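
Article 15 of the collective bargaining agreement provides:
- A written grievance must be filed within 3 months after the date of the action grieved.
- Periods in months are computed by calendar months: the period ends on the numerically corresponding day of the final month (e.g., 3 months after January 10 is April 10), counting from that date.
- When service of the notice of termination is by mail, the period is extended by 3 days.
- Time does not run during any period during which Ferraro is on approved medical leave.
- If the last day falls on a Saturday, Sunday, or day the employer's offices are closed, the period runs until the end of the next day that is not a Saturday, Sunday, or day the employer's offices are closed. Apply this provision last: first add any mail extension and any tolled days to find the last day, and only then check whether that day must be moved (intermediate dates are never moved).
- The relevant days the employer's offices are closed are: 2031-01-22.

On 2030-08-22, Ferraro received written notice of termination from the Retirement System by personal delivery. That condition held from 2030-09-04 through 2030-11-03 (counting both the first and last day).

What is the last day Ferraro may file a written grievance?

3 months after 2030-08-22 is November 22, 2030.
Service was not by mail, so no mail extension applies.
From September 4, 2030 through November 3, 2030 inclusive is 61 days; tolling adds 61 days: November 22, 2030 + 61 days = January 22, 2031.
January 22, 2031 is a listed holiday. The next qualifying day is January 23, 2031.

January 23, 2031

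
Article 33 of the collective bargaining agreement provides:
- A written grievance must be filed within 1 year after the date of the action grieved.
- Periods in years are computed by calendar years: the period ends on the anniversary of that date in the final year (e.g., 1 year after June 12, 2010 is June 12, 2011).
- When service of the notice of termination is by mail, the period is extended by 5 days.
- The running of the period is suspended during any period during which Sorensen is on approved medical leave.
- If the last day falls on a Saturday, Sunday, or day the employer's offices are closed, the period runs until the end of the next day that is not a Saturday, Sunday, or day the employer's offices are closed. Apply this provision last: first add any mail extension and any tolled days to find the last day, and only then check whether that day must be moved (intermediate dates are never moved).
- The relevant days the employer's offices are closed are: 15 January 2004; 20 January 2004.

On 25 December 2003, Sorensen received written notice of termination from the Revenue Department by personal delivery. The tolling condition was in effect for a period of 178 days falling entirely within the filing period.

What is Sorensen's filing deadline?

June 21, 2005

1 year after 25 December 2003 is December 25, 2004.
Service was not by mail, so no mail extension applies.
Tolling adds 178 days: December 25, 2004 + 178 days = June 21, 2005.
June 21, 2005 is a Tuesday and not a day the employer's offices are closed, so no extension applies.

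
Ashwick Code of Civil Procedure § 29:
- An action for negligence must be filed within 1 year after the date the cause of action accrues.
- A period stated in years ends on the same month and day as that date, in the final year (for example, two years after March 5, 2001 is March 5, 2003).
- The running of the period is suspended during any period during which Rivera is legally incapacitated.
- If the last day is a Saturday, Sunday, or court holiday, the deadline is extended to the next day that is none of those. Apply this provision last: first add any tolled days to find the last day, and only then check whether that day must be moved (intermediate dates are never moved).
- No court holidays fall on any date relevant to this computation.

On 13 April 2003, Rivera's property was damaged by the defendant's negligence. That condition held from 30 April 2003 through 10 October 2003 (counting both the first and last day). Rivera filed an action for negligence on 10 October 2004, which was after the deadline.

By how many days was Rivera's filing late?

1 year after 13 April 2003 is April 13, 2004.
From April 30, 2003 through October 10, 2003 inclusive is 164 days; tolling adds 164 days: April 13, 2004 + 164 days = September 24, 2004.
September 24, 2004 is a Friday and not a court holiday, so no extension applies.
The deadline is September 24, 2004; from September 24, 2004 to October 10, 2004 is 16 days.

16 days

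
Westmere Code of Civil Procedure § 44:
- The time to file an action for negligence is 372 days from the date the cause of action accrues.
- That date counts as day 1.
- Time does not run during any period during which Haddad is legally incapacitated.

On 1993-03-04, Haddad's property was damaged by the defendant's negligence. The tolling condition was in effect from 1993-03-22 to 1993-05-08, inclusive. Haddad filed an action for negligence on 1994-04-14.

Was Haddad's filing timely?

Counting 1993-03-04 as day 1, day 372 is March 10, 1994.
From March 22, 1993 through May 8, 1993 inclusive is 48 days; tolling adds 48 days: March 10, 1994 + 48 days = April 27, 1994.
The deadline is April 27, 1994; the filing on April 14, 1994 is on or before that date.

Yes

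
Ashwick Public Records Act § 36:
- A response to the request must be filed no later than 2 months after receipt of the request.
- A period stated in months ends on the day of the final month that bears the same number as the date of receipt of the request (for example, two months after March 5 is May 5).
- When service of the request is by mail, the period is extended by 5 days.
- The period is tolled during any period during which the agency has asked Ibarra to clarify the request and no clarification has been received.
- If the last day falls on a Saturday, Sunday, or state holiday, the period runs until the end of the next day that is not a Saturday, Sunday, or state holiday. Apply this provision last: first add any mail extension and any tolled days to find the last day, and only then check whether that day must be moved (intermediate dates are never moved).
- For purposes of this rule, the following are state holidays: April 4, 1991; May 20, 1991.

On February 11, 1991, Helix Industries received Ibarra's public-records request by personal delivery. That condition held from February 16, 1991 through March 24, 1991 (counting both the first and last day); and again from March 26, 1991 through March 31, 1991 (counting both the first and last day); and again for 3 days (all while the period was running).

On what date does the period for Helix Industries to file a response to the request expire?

2 months after February 11, 1991 is April 11, 1991.
Service was not by mail, so no mail extension applies.
From February 16, 1991 through March 24, 1991 inclusive is 37 days; tolling adds 37 days: April 11, 1991 + 37 days = May 18, 1991.
From March 26, 1991 through March 31, 1991 inclusive is 6 days; tolling adds 6 days: May 18, 1991 + 6 days = May 24, 1991.
Tolling adds 3 days: May 24, 1991 + 3 days = May 27, 1991.
May 27, 1991 is a Monday and not a state holiday, so no extension applies.

May 27, 1991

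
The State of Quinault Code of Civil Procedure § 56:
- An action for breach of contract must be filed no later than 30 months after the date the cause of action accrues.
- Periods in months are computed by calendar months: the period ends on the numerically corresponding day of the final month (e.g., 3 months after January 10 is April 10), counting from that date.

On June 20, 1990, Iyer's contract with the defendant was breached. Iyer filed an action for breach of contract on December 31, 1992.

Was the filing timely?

30 months after June 20, 1990 is December 20, 1992.
The deadline is December 20, 1992; the filing on December 31, 1992 is after that date.

No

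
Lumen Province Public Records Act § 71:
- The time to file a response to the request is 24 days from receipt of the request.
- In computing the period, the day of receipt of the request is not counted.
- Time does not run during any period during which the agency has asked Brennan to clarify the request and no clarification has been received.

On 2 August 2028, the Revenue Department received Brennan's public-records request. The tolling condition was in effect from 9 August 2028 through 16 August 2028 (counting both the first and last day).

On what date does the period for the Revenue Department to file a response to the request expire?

September 3, 2028

24 days after 2 August 2028 is August 26, 2028.
From August 9, 2028 through August 16, 2028 inclusive is 8 days; tolling adds 8 days: August 26, 2028 + 8 days = September 3, 2028.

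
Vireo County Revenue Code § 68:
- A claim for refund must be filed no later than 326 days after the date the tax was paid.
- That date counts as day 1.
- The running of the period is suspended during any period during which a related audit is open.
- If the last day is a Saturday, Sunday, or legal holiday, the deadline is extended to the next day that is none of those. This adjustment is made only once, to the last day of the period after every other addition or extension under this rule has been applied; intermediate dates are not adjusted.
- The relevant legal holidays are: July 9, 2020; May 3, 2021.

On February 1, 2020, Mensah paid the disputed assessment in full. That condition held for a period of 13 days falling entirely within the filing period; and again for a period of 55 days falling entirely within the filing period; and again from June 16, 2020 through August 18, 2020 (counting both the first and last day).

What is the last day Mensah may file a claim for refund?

May 4, 2021

Counting February 1, 2020 as day 1, day 326 is December 22, 2020.
Tolling adds 13 days: December 22, 2020 + 13 days = January 4, 2021.
Tolling adds 55 days: January 4, 2021 + 55 days = February 28, 2021.
From June 16, 2020 through August 18, 2020 inclusive is 64 days; tolling adds 64 days: February 28, 2021 + 64 days = May 3, 2021.
May 3, 2021 is a listed holiday. The next qualifying day is May 4, 2021.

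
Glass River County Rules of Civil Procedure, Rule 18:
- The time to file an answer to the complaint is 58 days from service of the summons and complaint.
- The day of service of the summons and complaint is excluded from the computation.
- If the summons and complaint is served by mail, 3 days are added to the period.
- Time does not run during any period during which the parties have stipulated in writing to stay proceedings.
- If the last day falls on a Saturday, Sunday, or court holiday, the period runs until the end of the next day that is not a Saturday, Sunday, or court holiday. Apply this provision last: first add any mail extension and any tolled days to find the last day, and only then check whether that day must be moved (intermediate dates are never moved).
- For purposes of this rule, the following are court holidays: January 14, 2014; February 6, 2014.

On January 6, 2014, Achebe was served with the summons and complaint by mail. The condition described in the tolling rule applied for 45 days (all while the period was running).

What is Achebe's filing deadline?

58 days after January 6, 2014 is March 5, 2014.
Service was by mail, adding 3 days: March 5, 2014 + 3 days = March 8, 2014.
Tolling adds 45 days: March 8, 2014 + 45 days = April 22, 2014.
April 22, 2014 is a Tuesday and not a court holiday, so no extension applies.

April 22, 2014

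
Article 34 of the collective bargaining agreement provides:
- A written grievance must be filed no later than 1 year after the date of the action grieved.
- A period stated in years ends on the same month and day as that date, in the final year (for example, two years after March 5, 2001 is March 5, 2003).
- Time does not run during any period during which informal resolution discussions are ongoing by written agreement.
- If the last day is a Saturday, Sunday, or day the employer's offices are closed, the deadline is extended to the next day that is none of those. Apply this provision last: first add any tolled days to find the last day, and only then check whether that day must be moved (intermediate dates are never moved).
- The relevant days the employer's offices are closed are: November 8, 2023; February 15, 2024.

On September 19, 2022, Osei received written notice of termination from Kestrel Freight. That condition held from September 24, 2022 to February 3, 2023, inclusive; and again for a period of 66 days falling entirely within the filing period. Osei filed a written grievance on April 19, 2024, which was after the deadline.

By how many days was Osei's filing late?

14 days

1 year after September 19, 2022 is September 19, 2023.
From September 24, 2022 through February 3, 2023 inclusive is 133 days; tolling adds 133 days: September 19, 2023 + 133 days = January 30, 2024.
Tolling adds 66 days: January 30, 2024 + 66 days = April 5, 2024.
April 5, 2024 is a Friday and not a day the employer's offices are closed, so no extension applies.
The deadline is April 5, 2024; from April 5, 2024 to April 19, 2024 is 14 days.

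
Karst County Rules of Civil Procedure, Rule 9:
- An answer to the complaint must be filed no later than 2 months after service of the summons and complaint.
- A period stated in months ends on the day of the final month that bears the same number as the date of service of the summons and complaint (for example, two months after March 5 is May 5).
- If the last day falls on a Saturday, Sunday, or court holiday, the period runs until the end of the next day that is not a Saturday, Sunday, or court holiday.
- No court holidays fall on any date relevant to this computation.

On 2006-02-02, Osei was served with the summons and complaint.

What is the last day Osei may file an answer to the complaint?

2 months after 2006-02-02 is April 2, 2006.
April 2, 2006 is Sunday. The next qualifying day is April 3, 2006.

April 3, 2006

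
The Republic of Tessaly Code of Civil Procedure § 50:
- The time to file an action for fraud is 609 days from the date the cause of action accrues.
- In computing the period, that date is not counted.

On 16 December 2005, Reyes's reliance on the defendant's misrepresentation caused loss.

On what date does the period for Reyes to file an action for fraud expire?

609 days after 16 December 2005 is August 17, 2007.

August 17, 2007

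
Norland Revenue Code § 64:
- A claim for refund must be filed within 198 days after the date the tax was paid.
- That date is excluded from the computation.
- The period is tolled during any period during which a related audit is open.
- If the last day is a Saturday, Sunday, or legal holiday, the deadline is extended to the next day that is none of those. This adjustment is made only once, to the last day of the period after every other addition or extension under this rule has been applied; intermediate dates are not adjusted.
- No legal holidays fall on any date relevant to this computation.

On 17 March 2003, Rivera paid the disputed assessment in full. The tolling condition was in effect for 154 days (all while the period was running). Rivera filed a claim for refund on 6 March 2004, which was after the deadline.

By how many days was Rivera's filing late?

198 days after 17 March 2003 is October 1, 2003.
Tolling adds 154 days: October 1, 2003 + 154 days = March 3, 2004.
March 3, 2004 is a Wednesday and not a legal holiday, so no extension applies.
The deadline is March 3, 2004; from March 3, 2004 to March 6, 2004 is 3 days.

3 days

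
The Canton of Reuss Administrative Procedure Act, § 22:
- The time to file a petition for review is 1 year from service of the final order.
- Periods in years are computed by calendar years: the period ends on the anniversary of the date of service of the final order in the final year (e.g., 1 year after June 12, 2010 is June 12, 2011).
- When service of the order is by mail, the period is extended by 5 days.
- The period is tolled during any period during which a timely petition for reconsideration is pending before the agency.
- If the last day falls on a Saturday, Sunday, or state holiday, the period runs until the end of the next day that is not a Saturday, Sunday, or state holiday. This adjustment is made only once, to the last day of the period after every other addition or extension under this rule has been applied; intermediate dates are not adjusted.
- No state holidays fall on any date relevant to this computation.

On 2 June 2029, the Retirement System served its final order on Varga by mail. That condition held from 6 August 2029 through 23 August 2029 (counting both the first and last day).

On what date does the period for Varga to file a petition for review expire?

1 year after 2 June 2029 is June 2, 2030.
Service was by mail, adding 5 days: June 2, 2030 + 5 days = June 7, 2030.
From August 6, 2029 through August 23, 2029 inclusive is 18 days; tolling adds 18 days: June 7, 2030 + 18 days = June 25, 2030.
June 25, 2030 is a Tuesday and not a state holiday, so no extension applies.

June 25, 2030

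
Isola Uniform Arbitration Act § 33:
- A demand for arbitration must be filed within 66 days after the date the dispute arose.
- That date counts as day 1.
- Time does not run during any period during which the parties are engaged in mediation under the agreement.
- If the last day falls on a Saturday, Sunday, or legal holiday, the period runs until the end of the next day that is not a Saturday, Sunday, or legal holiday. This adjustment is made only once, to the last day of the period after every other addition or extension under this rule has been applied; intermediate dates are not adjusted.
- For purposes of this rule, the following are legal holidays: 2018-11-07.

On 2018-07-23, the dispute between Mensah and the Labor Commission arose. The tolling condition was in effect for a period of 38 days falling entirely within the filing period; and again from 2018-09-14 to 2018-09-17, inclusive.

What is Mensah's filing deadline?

Counting 2018-07-23 as day 1, day 66 is September 26, 2018.
Tolling adds 38 days: September 26, 2018 + 38 days = November 3, 2018.
From September 14, 2018 through September 17, 2018 inclusive is 4 days; tolling adds 4 days: November 3, 2018 + 4 days = November 7, 2018.
November 7, 2018 is a listed holiday. The next qualifying day is November 8, 2018.

November 8, 2018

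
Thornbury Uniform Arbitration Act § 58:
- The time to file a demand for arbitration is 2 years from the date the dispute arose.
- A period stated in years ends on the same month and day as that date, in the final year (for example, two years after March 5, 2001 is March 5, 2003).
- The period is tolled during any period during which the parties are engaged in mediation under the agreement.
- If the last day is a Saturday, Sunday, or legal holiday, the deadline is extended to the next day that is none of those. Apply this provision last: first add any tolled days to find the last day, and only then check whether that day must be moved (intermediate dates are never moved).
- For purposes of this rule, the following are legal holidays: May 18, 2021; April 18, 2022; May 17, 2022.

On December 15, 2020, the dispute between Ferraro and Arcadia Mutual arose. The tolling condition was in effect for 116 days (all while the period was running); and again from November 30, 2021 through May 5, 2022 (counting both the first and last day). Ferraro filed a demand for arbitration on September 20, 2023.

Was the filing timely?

No

2 years after December 15, 2020 is December 15, 2022.
Tolling adds 116 days: December 15, 2022 + 116 days = April 10, 2023.
From November 30, 2021 through May 5, 2022 inclusive is 157 days; tolling adds 157 days: April 10, 2023 + 157 days = September 14, 2023.
September 14, 2023 is a Thursday and not a legal holiday, so no extension applies.
The deadline is September 14, 2023; the filing on September 20, 2023 is after that date.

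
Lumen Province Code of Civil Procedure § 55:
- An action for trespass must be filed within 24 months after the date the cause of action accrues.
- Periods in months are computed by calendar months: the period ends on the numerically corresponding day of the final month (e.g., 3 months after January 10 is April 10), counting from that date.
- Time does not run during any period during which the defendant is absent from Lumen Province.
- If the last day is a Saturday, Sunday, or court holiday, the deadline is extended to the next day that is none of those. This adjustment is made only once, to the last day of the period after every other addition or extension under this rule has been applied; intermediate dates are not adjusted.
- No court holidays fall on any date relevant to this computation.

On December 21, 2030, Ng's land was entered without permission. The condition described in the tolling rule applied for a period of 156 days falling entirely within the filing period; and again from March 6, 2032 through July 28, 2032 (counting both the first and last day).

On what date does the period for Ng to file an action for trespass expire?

24 months after December 21, 2030 is December 21, 2032.
Tolling adds 156 days: December 21, 2032 + 156 days = May 26, 2033.
From March 6, 2032 through July 28, 2032 inclusive is 145 days; tolling adds 145 days: May 26, 2033 + 145 days = October 18, 2033.
October 18, 2033 is a Tuesday and not a court holiday, so no extension applies.

October 18, 2033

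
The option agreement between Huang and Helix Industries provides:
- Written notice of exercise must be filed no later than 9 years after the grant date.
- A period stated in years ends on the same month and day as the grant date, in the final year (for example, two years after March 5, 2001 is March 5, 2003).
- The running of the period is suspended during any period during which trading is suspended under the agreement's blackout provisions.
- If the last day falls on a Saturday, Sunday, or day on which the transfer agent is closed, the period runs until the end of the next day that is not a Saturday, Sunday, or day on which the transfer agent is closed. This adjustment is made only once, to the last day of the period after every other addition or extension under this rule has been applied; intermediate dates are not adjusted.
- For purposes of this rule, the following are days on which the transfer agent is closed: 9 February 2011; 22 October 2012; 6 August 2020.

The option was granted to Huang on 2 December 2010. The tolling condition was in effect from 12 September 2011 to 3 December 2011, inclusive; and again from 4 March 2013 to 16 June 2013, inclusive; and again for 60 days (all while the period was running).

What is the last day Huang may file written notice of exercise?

August 7, 2020

9 years after 2 December 2010 is December 2, 2019.
From September 12, 2011 through December 3, 2011 inclusive is 83 days; tolling adds 83 days: December 2, 2019 + 83 days = February 23, 2020.
From March 4, 2013 through June 16, 2013 inclusive is 105 days; tolling adds 105 days: February 23, 2020 + 105 days = June 7, 2020.
Tolling adds 60 days: June 7, 2020 + 60 days = August 6, 2020.
August 6, 2020 is a listed holiday. The next qualifying day is August 7, 2020.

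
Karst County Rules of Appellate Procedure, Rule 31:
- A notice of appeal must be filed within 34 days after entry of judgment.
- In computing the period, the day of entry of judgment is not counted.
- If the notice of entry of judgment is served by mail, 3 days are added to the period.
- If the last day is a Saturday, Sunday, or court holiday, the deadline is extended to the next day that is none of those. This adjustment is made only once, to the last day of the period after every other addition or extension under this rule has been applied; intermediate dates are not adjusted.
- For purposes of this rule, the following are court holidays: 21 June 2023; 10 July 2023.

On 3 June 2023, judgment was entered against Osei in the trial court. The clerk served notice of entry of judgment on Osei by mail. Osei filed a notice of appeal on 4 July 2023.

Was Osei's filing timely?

Yes

34 days after 3 June 2023 is July 7, 2023.
Service was by mail, adding 3 days: July 7, 2023 + 3 days = July 10, 2023.
July 10, 2023 is a listed holiday. The next qualifying day is July 11, 2023.
The deadline is July 11, 2023; the filing on July 4, 2023 is on or before that date.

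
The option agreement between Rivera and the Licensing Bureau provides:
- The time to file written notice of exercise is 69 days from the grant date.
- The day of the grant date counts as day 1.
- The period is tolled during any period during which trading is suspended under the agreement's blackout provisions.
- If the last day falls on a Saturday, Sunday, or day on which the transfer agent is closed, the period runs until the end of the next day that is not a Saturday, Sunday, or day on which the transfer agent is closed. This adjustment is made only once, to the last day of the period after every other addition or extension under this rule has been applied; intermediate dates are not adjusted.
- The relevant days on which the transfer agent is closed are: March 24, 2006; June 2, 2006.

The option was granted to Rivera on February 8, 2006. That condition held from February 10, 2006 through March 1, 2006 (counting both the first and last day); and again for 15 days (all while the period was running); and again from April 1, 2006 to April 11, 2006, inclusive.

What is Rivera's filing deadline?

Counting February 8, 2006 as day 1, day 69 is April 17, 2006.
From February 10, 2006 through March 1, 2006 inclusive is 20 days; tolling adds 20 days: April 17, 2006 + 20 days = May 7, 2006.
Tolling adds 15 days: May 7, 2006 + 15 days = May 22, 2006.
From April 1, 2006 through April 11, 2006 inclusive is 11 days; tolling adds 11 days: May 22, 2006 + 11 days = June 2, 2006.
June 2, 2006 is a listed holiday; June 3, 2006 is Saturday; June 4, 2006 is Sunday. The next qualifying day is June 5, 2006.

June 5, 2006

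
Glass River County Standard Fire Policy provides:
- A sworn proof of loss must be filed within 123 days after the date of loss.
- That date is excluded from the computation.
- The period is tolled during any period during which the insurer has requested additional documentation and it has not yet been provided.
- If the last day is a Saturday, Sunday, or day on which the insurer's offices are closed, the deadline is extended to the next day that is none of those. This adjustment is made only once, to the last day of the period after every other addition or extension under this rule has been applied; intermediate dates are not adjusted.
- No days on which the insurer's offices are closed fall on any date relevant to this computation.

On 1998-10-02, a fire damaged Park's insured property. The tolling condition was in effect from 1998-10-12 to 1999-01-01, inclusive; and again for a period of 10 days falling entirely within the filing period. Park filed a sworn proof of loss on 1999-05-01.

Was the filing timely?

123 days after 1998-10-02 is February 2, 1999.
From October 12, 1998 through January 1, 1999 inclusive is 82 days; tolling adds 82 days: February 2, 1999 + 82 days = April 25, 1999.
Tolling adds 10 days: April 25, 1999 + 10 days = May 5, 1999.
May 5, 1999 is a Wednesday and not a day on which the insurer's offices are closed, so no extension applies.
The deadline is May 5, 1999; the filing on May 1, 1999 is on or before that date.

Yes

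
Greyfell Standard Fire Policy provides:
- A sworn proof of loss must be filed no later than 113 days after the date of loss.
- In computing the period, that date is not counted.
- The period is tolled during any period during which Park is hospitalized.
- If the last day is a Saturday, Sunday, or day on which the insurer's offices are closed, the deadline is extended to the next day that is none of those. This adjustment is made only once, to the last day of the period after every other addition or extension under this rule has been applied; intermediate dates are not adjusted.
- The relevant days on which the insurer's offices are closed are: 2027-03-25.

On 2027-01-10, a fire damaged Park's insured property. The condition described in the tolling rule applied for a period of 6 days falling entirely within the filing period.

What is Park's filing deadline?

May 10, 2027

113 days after 2027-01-10 is May 3, 2027.
Tolling adds 6 days: May 3, 2027 + 6 days = May 9, 2027.
May 9, 2027 is Sunday. The next qualifying day is May 10, 2027.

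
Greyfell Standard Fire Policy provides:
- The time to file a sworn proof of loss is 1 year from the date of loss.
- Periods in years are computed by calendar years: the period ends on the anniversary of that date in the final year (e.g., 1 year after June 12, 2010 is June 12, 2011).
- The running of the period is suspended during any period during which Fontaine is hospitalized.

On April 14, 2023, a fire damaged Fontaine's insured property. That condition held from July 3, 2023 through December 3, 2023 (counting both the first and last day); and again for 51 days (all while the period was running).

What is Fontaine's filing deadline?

1 year after April 14, 2023 is April 14, 2024.
From July 3, 2023 through December 3, 2023 inclusive is 154 days; tolling adds 154 days: April 14, 2024 + 154 days = September 15, 2024.
Tolling adds 51 days: September 15, 2024 + 51 days = November 5, 2024.

November 5, 2024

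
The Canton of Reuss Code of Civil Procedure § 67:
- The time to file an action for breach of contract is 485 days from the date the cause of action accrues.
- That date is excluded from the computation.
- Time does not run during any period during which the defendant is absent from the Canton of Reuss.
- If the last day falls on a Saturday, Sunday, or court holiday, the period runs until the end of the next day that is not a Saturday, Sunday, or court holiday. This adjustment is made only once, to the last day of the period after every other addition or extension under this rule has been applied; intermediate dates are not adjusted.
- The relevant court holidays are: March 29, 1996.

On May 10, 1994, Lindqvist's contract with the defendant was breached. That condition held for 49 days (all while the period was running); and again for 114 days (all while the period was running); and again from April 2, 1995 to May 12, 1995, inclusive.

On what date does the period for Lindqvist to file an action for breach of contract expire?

April 1, 1996

485 days after May 10, 1994 is September 7, 1995.
Tolling adds 49 days: September 7, 1995 + 49 days = October 26, 1995.
Tolling adds 114 days: October 26, 1995 + 114 days = February 17, 1996.
From April 2, 1995 through May 12, 1995 inclusive is 41 days; tolling adds 41 days: February 17, 1996 + 41 days = March 29, 1996.
March 29, 1996 is a listed holiday; March 30, 1996 is Saturday; March 31, 1996 is Sunday. The next qualifying day is April 1, 1996.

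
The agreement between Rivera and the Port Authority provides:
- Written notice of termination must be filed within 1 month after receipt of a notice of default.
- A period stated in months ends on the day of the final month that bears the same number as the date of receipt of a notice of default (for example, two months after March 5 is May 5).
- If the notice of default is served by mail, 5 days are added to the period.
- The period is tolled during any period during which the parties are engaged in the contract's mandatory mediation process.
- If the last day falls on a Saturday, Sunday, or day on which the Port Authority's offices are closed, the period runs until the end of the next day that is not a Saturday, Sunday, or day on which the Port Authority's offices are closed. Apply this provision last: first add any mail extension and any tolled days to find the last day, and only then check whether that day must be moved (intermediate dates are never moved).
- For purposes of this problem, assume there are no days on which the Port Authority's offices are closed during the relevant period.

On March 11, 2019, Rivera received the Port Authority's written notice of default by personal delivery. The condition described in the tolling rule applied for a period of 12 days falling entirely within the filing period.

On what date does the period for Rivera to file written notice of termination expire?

1 month after March 11, 2019 is April 11, 2019.
Service was not by mail, so no mail extension applies.
Tolling adds 12 days: April 11, 2019 + 12 days = April 23, 2019.
April 23, 2019 is a Tuesday and not a day on which the Port Authority's offices are closed, so no extension applies.

April 23, 2019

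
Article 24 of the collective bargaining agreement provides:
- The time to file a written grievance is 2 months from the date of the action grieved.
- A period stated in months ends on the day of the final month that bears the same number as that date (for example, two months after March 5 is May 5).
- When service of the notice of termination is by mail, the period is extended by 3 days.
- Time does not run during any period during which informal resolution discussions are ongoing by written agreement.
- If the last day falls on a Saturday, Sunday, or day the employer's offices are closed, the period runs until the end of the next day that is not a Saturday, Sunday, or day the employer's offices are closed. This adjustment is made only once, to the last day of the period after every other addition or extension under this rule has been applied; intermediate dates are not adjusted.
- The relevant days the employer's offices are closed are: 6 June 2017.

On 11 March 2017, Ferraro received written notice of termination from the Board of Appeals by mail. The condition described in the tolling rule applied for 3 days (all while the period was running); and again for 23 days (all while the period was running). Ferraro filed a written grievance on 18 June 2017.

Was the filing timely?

No

2 months after 11 March 2017 is May 11, 2017.
Service was by mail, adding 3 days: May 11, 2017 + 3 days = May 14, 2017.
Tolling adds 3 days: May 14, 2017 + 3 days = May 17, 2017.
Tolling adds 23 days: May 17, 2017 + 23 days = June 9, 2017.
June 9, 2017 is a Friday and not a day the employer's offices are closed, so no extension applies.
The deadline is June 9, 2017; the filing on June 18, 2017 is after that date.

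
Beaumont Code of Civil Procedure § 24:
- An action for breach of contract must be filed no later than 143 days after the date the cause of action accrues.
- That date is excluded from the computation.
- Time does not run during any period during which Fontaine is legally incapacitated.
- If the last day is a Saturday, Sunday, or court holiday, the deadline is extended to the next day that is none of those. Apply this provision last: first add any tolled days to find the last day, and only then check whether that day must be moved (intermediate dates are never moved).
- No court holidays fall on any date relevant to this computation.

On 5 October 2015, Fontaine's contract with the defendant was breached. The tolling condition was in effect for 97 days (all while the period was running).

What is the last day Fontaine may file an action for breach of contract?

143 days after 5 October 2015 is February 25, 2016.
Tolling adds 97 days: February 25, 2016 + 97 days = June 1, 2016.
June 1, 2016 is a Wednesday and not a court holiday, so no extension applies.

June 1, 2016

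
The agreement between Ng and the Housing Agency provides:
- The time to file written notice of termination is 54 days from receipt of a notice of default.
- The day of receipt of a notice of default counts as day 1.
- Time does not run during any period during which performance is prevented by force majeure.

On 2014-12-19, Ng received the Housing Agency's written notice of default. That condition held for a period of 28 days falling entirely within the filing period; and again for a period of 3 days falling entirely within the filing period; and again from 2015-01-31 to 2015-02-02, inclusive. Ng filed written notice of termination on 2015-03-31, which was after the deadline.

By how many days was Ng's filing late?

Counting 2014-12-19 as day 1, day 54 is February 10, 2015.
Tolling adds 28 days: February 10, 2015 + 28 days = March 10, 2015.
Tolling adds 3 days: March 10, 2015 + 3 days = March 13, 2015.
From January 31, 2015 through February 2, 2015 inclusive is 3 days; tolling adds 3 days: March 13, 2015 + 3 days = March 16, 2015.
The deadline is March 16, 2015; from March 16, 2015 to March 31, 2015 is 15 days.

15 days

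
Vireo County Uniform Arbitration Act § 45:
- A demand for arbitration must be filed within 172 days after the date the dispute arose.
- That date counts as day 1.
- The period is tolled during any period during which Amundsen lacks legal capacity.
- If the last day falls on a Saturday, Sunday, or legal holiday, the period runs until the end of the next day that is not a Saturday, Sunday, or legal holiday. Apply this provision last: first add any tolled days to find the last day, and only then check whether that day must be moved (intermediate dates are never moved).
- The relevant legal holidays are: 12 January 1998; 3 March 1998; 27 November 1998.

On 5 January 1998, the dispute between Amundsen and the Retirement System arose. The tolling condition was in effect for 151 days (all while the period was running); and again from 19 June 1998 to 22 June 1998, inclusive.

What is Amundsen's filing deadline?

Counting 5 January 1998 as day 1, day 172 is June 25, 1998.
Tolling adds 151 days: June 25, 1998 + 151 days = November 23, 1998.
From June 19, 1998 through June 22, 1998 inclusive is 4 days; tolling adds 4 days: November 23, 1998 + 4 days = November 27, 1998.
November 27, 1998 is a listed holiday; November 28, 1998 is Saturday; November 29, 1998 is Sunday. The next qualifying day is November 30, 1998.

November 30, 1998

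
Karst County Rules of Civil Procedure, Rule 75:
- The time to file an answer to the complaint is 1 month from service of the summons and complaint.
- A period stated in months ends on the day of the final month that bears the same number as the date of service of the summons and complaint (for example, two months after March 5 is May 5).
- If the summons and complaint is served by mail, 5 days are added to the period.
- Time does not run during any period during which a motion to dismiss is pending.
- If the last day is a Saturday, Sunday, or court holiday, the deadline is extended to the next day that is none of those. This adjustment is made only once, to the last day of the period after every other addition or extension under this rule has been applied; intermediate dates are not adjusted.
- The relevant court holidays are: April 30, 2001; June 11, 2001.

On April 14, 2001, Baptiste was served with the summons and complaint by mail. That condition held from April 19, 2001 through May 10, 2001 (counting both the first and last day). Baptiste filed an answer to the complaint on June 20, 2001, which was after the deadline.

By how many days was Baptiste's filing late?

8 days

1 month after April 14, 2001 is May 14, 2001.
Service was by mail, adding 5 days: May 14, 2001 + 5 days = May 19, 2001.
From April 19, 2001 through May 10, 2001 inclusive is 22 days; tolling adds 22 days: May 19, 2001 + 22 days = June 10, 2001.
June 10, 2001 is Sunday; June 11, 2001 is a listed holiday. The next qualifying day is June 12, 2001.
The deadline is June 12, 2001; from June 12, 2001 to June 20, 2001 is 8 days.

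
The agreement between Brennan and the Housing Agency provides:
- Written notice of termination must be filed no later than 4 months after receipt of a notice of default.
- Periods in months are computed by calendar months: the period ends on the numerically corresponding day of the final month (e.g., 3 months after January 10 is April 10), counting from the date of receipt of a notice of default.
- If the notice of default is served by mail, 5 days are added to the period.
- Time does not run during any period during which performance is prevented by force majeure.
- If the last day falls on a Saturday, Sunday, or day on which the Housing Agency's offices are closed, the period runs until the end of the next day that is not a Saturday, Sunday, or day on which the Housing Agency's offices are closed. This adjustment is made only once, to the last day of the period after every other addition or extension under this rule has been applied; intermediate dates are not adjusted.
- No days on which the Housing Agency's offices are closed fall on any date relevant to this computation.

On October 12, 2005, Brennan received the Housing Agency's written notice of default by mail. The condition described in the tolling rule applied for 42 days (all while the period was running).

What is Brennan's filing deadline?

March 31, 2006

4 months after October 12, 2005 is February 12, 2006.
Service was by mail, adding 5 days: February 12, 2006 + 5 days = February 17, 2006.
Tolling adds 42 days: February 17, 2006 + 42 days = March 31, 2006.
March 31, 2006 is a Friday and not a day on which the Housing Agency's offices are closed, so no extension applies.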